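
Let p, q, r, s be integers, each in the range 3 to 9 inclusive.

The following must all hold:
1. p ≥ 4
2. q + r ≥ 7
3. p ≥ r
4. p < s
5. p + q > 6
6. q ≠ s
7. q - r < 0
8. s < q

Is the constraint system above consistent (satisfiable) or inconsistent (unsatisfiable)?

Constraints 3, 4, 7, and 8 give p < s, s < q, q < r, r ≤ p. Chaining: p < s < q < r ≤ p, which forces p < p — impossible.

Unsatisfiable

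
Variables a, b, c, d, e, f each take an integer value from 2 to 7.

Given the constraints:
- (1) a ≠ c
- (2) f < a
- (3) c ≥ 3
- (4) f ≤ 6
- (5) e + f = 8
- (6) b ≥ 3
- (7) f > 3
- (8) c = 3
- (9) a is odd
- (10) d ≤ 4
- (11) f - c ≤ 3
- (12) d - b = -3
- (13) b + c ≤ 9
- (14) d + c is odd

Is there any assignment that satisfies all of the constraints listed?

Satisfiable

Take a = 5, b = 5, c = 3, d = 2, e = 4, f = 4. Then constraint 5: e + f = 8; constraint 11: f - c = 1; constraint 12: d - b = -3, and every other listed constraint is also met.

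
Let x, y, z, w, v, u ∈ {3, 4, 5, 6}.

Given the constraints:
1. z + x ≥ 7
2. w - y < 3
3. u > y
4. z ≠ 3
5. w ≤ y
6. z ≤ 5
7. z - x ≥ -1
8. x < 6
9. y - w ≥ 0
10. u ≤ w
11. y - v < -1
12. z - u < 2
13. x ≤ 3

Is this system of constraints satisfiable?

Constraints 3, 5, and 10 give u ≤ w, w ≤ y, y < u. Chaining: u ≤ w ≤ y < u, which forces u < u — impossible.

Unsatisfiable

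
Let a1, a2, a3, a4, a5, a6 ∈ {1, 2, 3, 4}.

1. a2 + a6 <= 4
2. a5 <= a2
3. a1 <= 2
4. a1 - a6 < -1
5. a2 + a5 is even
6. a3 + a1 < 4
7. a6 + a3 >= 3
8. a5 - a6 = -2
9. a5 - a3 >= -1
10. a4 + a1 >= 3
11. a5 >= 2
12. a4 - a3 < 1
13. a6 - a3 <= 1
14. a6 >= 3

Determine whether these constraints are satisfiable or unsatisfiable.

From constraints 2 and 11: a2 ≥ a5 ≥ 2. From constraint 14: a6 ≥ 3. Hence a2 + a6 ≥ 5. But constraint 1 requires a2 + a6 ≤ 4, and 4 < 5. Contradiction.

Unsatisfiable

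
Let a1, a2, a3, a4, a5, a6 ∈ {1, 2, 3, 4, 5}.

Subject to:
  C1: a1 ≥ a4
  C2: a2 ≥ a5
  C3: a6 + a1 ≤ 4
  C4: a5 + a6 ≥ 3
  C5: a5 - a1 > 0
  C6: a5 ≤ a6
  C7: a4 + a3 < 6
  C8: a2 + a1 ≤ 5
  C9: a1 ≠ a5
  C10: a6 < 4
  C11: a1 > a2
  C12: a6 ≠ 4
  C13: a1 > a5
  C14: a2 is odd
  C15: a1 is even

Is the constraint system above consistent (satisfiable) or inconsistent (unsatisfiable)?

Unsatisfiable

Constraints 2, 5, and 11 give a5 ≤ a2, a2 < a1, a1 < a5. Chaining: a5 ≤ a2 < a1 < a5, which forces a5 < a5 — impossible.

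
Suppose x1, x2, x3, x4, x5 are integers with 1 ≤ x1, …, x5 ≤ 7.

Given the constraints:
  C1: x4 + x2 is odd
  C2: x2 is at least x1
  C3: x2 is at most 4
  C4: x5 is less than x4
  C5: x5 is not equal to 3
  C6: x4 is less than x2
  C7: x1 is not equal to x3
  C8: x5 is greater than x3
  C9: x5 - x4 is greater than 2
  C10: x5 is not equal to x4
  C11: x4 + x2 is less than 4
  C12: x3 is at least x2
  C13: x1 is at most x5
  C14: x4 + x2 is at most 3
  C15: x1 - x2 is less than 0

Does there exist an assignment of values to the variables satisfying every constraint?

Constraints 4, 6, 8, and 12 give x2 ≤ x3, x3 < x5, x5 < x4, x4 < x2. Chaining: x2 ≤ x3 < x5 < x4 < x2, which forces x2 < x2 — impossible.

Unsatisfiable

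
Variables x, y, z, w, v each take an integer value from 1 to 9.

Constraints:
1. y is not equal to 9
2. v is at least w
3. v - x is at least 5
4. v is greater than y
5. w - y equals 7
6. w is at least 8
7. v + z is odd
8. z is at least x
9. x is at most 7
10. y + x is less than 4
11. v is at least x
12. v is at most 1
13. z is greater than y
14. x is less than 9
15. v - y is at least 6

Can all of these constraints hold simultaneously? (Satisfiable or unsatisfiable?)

Unsatisfiable

From constraint 6: w ≥ 8. From constraints 2 and 12: w ≤ v and v ≤ 1, so w ≤ 1. But 1 < 8, so no value of w works.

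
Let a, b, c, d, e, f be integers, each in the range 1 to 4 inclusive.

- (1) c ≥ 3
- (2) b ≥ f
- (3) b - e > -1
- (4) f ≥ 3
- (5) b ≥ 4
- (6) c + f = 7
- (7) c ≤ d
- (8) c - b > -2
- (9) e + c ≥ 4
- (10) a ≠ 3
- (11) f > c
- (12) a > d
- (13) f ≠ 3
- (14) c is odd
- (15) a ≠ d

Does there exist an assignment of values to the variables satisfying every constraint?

The assignment a = 4, b = 4, c = 3, d = 3, e = 2, f = 4 works:
  constraint 3 holds since b - e = 2.
  constraint 6 holds since c + f = 7.
The rest check out directly.

Satisfiable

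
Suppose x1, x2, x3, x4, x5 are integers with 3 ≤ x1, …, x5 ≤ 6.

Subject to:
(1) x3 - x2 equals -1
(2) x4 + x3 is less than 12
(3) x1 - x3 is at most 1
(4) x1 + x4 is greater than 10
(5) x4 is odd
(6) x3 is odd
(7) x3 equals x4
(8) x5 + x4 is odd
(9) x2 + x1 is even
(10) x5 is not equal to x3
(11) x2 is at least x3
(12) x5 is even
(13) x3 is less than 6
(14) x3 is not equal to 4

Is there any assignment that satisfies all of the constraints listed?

Satisfiable

Setting (x1, x2, x3, x4, x5) = (6, 6, 5, 5, 6) satisfies everything: constraint 1: x3 - x2 = -1; constraint 2: x4 + x3 = 10; constraint 3: x1 - x3 = 1, and the others follow.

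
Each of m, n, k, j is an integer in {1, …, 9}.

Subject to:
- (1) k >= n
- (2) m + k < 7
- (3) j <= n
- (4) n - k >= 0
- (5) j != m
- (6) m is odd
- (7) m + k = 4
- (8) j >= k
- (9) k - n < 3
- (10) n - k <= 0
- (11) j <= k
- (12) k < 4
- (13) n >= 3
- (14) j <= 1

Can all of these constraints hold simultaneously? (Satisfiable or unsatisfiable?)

From constraints 1 and 13: k ≥ n and n ≥ 3, so k ≥ 3. From constraints 8 and 14: k ≤ j and j ≤ 1, so k ≤ 1. But 1 < 3, so no value of k works.

Unsatisfiable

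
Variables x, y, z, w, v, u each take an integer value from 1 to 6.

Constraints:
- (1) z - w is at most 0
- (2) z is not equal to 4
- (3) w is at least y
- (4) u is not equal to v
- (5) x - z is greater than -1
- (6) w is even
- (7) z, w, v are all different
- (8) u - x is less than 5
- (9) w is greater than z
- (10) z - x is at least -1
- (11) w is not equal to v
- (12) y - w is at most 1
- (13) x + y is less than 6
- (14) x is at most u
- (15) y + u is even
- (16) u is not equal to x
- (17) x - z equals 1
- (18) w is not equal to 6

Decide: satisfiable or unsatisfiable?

Satisfiable

The assignment x = 2, y = 2, z = 1, w = 4, v = 5, u = 4 works:
  constraint 1 holds since z - w = -3.
  constraint 5 holds since x - z = 1.
The rest check out directly.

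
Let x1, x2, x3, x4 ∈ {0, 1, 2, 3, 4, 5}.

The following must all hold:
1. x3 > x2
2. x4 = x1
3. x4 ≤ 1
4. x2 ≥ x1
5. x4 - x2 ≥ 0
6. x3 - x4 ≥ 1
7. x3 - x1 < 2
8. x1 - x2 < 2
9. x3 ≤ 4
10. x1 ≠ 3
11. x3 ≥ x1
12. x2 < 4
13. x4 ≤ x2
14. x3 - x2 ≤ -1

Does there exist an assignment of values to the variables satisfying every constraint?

Constraints 5, 6, and 14 give x3 − x4 ≥ 1, x4 − x2 ≥ 0, x2 − x3 ≥ 1.
Adding all 3 inequalities: the left sides telescope to 0, and the right sides sum to 1 + 0 + 1 = 2. So 0 ≥ 2, which is false.

Unsatisfiable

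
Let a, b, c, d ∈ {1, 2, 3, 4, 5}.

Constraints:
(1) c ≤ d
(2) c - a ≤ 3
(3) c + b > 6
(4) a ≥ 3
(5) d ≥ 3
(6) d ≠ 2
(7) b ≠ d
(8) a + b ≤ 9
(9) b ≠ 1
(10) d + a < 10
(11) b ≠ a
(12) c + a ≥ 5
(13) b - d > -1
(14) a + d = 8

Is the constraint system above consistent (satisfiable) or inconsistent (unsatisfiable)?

Satisfiable

Try a = 4, b = 5, c = 4, d = 4.
Check constraint 2: c - a = 0; constraint 3: c + b = 9. The remaining constraints are straightforward to verify.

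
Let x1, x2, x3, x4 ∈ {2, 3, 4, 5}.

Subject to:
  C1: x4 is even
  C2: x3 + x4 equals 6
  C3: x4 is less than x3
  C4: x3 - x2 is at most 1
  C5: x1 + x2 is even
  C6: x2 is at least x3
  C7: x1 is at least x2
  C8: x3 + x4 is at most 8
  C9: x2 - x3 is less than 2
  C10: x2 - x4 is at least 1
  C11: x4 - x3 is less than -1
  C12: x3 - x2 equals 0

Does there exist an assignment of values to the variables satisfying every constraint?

Satisfiable

Setting (x1, x2, x3, x4) = (4, 4, 4, 2) satisfies everything: constraint 2: x3 + x4 = 6; constraint 4: x3 - x2 = 0, and the others follow.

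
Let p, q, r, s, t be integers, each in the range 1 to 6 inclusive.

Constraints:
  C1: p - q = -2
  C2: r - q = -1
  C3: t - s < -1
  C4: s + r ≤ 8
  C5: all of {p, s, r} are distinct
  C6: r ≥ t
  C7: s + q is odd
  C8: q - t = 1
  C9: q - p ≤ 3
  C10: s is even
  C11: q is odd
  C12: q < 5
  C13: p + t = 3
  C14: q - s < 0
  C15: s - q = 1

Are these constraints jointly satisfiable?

Satisfiable

One satisfying assignment is p = 1, q = 3, r = 2, s = 4, t = 2.
For the less obvious constraints — constraint 1: p - q = -2; constraint 2: r - q = -1 — and the others hold by inspection.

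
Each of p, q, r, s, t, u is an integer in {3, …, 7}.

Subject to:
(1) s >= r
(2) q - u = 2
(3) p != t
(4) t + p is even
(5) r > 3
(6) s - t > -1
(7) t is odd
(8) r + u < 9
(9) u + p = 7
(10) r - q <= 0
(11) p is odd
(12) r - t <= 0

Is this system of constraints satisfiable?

Satisfiable

The assignment p = 3, q = 6, r = 4, s = 6, t = 5, u = 4 works:
  constraint 2 holds since q - u = 2.
  constraint 6 holds since s - t = 1.
The rest check out directly.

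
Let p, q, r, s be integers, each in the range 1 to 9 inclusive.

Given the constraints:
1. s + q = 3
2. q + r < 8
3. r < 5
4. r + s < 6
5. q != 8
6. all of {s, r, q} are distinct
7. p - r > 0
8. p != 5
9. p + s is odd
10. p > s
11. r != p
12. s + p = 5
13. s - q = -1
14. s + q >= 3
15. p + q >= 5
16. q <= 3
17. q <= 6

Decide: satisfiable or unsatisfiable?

Satisfiable

One satisfying assignment is p = 4, q = 2, r = 3, s = 1.
For the less obvious constraints — constraint 1: s + q = 3; constraint 2: q + r = 5; constraint 4: r + s = 4 — and the others hold by inspection.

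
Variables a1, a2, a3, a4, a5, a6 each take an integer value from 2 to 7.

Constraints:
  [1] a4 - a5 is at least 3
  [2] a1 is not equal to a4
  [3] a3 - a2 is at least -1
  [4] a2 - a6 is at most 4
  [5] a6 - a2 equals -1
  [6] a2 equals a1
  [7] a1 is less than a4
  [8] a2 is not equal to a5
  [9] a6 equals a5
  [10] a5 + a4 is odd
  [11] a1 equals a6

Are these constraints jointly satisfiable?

From constraints 6, 9, and 11, a2 = a1 = a6 = a5, so a2 = a5. But constraint 8 says a2 ≠ a5. Contradiction.

Unsatisfiable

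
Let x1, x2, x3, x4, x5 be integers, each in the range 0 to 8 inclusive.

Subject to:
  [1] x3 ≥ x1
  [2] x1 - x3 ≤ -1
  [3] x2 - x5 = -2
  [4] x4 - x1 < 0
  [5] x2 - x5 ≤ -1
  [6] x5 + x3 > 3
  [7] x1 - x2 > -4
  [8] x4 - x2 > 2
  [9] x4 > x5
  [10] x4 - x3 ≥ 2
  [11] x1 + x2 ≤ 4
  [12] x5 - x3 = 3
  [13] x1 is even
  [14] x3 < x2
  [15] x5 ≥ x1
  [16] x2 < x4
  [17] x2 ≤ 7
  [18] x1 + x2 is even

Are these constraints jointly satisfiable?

Constraints 2, 4, 5, 9, and 14 give x1 < x3, x3 < x2, x2 < x5, x5 < x4, x4 < x1. Chaining: x1 < x3 < x2 < x5 < x4 < x1, which forces x1 < x1 — impossible.

Unsatisfiable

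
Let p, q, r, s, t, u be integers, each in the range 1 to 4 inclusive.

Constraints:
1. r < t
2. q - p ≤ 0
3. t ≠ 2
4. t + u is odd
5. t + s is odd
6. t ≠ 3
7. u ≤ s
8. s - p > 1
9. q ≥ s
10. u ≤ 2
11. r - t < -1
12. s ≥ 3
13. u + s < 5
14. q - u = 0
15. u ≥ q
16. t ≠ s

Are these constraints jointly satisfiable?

From constraints 9 and 12: q ≥ s and s ≥ 3, so q ≥ 3. From constraints 10 and 15: q ≤ u and u ≤ 2, so q ≤ 2. But 2 < 3, so no value of q works.

Unsatisfiable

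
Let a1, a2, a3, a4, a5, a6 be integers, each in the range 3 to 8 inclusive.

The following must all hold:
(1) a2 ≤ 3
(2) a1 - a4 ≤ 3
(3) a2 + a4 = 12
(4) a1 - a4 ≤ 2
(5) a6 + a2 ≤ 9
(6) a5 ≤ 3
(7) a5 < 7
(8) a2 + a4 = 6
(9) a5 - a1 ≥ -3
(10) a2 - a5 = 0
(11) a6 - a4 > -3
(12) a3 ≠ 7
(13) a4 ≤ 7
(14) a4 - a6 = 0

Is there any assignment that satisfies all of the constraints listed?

Unsatisfiable

From constraint 1: a2 ≤ 3. From constraint 13: a4 ≤ 7. Hence a2 + a4 ≤ 10. But constraint 3 requires a2 + a4 = 12, and 12 > 10. Contradiction.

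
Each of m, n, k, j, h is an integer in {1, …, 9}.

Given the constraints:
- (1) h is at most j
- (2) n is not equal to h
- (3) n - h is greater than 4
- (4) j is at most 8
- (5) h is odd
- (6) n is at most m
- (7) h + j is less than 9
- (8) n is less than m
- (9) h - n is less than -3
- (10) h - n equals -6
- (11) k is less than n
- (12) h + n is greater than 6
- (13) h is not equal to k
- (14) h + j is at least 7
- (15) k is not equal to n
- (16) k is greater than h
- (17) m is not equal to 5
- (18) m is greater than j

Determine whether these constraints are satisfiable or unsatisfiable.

The assignment m = 9, n = 7, k = 5, j = 7, h = 1 works:
  constraint 3 holds since n - h = 6.
  constraint 7 holds since h + j = 8.
  constraint 9 holds since h - n = -6.
The rest check out directly.

Satisfiable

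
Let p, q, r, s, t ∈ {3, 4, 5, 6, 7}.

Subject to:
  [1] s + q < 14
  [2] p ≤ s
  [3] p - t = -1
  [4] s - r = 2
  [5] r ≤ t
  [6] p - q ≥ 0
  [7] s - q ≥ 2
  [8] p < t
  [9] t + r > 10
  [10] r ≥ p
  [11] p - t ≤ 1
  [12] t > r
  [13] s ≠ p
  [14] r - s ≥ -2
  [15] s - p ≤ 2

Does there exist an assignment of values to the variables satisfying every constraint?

Take p = 5, q = 5, r = 5, s = 7, t = 6. Then constraint 1: s + q = 12; constraint 3: p - t = -1; constraint 4: s - r = 2, and every other listed constraint is also met.

Satisfiable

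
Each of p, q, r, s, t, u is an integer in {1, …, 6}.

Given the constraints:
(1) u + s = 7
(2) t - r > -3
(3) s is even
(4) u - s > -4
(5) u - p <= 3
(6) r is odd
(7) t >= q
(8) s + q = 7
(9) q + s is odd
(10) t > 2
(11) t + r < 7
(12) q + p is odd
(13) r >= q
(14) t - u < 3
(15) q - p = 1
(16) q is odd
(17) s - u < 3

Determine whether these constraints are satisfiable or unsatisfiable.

Satisfiable

Setting (p, q, r, s, t, u) = (2, 3, 3, 4, 3, 3) satisfies everything: constraint 1: u + s = 7; constraint 2: t - r = 0; constraint 4: u - s = -1, and the others follow.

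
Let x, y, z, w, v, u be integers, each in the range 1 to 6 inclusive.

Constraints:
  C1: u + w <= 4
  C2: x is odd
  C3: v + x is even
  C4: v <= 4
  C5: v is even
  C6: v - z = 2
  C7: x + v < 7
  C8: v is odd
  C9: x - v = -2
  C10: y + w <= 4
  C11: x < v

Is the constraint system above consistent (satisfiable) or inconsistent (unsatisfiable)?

Unsatisfiable

Constraint 5 makes v even and constraint 2 makes x odd, so v + x must be odd. Constraint 3 says v + x is even — contradiction.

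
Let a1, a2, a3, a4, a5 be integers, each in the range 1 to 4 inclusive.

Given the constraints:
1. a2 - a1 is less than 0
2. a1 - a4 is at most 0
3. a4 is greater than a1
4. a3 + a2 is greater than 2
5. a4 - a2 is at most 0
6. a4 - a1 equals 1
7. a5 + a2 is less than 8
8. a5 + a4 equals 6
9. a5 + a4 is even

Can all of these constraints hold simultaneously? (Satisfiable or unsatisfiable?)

Unsatisfiable

Constraints 1, 3, and 5 give a1 < a4, a4 ≤ a2, a2 < a1. Chaining: a1 < a4 ≤ a2 < a1, which forces a1 < a1 — impossible.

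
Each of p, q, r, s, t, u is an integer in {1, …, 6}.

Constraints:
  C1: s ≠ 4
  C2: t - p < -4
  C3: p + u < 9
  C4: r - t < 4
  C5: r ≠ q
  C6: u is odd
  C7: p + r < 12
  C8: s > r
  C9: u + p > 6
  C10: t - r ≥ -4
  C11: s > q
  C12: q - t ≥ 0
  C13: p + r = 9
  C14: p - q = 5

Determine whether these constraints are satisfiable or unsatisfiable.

Satisfiable

One satisfying assignment is p = 6, q = 1, r = 3, s = 6, t = 1, u = 1.
For the less obvious constraints — constraint 2: t - p = -5; constraint 3: p + u = 7; constraint 4: r - t = 2 — and the others hold by inspection.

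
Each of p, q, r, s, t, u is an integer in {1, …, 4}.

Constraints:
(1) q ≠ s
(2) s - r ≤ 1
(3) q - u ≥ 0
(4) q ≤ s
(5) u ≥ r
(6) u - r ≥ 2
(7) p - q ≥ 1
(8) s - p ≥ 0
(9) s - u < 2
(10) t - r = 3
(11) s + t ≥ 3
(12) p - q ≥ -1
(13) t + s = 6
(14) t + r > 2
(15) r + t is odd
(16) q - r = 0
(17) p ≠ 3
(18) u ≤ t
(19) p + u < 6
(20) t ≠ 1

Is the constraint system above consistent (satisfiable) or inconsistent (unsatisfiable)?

Unsatisfiable

Constraints 2, 3, 6, 7, and 8 give p − q ≥ 1, q − u ≥ 0, u − r ≥ 2, r − s ≥ -1, s − p ≥ 0.
Adding all 5 inequalities: the left sides telescope to 0, and the right sides sum to 1 + 0 + 2 + (-1) + 0 = 2. So 0 ≥ 2, which is false.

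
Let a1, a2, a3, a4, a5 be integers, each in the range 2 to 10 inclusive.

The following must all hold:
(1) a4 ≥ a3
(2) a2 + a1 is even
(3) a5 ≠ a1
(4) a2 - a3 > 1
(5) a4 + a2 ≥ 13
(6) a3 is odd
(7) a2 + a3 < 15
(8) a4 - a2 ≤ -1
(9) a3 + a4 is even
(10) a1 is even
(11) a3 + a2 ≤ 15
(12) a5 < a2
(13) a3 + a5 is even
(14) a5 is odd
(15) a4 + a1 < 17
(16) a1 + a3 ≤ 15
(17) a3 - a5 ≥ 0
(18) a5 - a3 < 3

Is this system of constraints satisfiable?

Satisfiable

Take a1 = 8, a2 = 8, a3 = 5, a4 = 7, a5 = 5. Then constraint 4: a2 - a3 = 3; constraint 5: a4 + a2 = 15, and every other listed constraint is also met.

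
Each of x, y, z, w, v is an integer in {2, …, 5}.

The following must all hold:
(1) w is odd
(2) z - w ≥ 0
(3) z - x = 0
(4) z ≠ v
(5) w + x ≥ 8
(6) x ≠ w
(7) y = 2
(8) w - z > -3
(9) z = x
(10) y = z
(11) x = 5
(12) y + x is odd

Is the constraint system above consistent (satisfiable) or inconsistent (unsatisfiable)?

Constraint 7 fixes y = 2 and constraint 11 fixes x = 5. Constraints 9 and 10 give y = z = x, so y = x. But 2 ≠ 5 — contradiction.

Unsatisfiable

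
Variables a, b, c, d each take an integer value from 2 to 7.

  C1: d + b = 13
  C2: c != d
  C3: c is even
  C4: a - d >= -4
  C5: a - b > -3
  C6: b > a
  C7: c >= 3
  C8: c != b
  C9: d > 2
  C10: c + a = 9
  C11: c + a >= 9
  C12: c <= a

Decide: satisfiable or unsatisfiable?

The assignment a = 5, b = 7, c = 4, d = 6 works:
  constraint 1 holds since d + b = 13.
  constraint 4 holds since a - d = -1.
  constraint 5 holds since a - b = -2.
The rest check out directly.

Satisfiable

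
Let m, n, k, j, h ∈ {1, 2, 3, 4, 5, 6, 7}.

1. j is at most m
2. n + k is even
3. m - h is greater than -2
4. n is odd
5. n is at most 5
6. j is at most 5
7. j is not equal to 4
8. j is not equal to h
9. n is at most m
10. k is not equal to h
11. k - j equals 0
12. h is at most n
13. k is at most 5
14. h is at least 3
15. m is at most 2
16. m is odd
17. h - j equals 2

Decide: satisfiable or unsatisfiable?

Unsatisfiable

From constraints 12 and 14: n ≥ h and h ≥ 3, so n ≥ 3. From constraints 9 and 15: n ≤ m and m ≤ 2, so n ≤ 2. But 2 < 3, so no value of n works.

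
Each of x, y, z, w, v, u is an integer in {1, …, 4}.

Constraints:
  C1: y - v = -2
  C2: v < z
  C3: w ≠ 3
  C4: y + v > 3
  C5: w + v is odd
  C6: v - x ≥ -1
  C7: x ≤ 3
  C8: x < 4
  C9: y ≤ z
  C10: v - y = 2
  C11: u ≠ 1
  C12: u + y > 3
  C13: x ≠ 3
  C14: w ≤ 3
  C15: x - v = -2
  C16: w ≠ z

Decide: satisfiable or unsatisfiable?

Satisfiable

The assignment x = 1, y = 1, z = 4, w = 2, v = 3, u = 4 works:
  constraint 1 holds since y - v = -2.
  constraint 4 holds since y + v = 4.
The rest check out directly.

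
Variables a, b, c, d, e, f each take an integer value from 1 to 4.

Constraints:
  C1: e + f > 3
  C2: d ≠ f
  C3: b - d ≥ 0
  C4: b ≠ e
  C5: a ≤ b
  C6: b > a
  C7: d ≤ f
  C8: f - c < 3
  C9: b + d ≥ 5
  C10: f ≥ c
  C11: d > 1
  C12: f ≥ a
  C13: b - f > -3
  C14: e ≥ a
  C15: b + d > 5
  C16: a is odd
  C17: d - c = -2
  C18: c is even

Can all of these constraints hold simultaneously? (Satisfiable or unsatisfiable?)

Try a = 1, b = 4, c = 4, d = 2, e = 1, f = 4.
Check constraint 1: e + f = 5; constraint 3: b - d = 2; constraint 8: f - c = 0. The remaining constraints are straightforward to verify.

Satisfiable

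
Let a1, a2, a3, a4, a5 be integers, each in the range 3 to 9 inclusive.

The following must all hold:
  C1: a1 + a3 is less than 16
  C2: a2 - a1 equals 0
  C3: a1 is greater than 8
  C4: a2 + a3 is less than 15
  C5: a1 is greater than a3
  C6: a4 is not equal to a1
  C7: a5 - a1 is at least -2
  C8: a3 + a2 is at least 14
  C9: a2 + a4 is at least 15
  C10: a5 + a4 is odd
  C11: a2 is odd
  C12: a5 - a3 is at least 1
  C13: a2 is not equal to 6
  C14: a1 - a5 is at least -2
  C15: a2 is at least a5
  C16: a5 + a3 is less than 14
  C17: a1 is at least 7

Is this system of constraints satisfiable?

The assignment a1 = 9, a2 = 9, a3 = 5, a4 = 7, a5 = 8 works:
  constraint 1 holds since a1 + a3 = 14.
  constraint 2 holds since a2 - a1 = 0.
  constraint 4 holds since a2 + a3 = 14.
The rest check out directly.

Satisfiable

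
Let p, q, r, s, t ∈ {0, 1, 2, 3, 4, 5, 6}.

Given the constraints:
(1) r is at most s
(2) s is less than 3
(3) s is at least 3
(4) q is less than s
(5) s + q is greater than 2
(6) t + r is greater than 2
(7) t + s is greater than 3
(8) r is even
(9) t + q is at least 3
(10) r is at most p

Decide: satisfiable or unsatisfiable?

Unsatisfiable

From constraint 3: s ≥ 3. From constraint 2: s ≤ 2. But 2 < 3, so no value of s works.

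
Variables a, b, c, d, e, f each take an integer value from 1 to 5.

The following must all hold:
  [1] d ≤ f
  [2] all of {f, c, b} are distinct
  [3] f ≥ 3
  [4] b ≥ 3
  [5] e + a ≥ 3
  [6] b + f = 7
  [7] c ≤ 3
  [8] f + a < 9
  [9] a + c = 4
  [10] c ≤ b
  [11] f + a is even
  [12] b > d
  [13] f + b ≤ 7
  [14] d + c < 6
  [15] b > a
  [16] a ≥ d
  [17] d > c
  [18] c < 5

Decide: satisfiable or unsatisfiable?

Satisfiable

The assignment a = 3, b = 4, c = 1, d = 3, e = 1, f = 3 works:
  constraint 5 holds since e + a = 4.
  constraint 6 holds since b + f = 7.
  constraint 8 holds since f + a = 6.
The rest check out directly.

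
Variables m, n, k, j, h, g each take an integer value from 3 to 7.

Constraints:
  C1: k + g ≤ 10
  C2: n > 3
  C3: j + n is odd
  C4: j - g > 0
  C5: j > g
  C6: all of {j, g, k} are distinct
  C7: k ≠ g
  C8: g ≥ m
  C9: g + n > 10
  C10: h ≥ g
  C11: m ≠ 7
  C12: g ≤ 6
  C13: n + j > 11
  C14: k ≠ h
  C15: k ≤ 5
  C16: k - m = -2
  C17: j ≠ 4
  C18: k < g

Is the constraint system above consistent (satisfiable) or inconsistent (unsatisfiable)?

One satisfying assignment is m = 5, n = 7, k = 3, j = 6, h = 5, g = 5.
For the less obvious constraints — constraint 1: k + g = 8; constraint 4: j - g = 1 — and the others hold by inspection.

Satisfiable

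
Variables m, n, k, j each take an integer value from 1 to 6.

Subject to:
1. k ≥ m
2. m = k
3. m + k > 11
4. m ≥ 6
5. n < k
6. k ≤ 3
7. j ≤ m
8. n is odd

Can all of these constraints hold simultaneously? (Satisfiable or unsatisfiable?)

Unsatisfiable

From constraints 1 and 4: k ≥ m and m ≥ 6, so k ≥ 6. From constraint 6: k ≤ 3. But 3 < 6, so no value of k works.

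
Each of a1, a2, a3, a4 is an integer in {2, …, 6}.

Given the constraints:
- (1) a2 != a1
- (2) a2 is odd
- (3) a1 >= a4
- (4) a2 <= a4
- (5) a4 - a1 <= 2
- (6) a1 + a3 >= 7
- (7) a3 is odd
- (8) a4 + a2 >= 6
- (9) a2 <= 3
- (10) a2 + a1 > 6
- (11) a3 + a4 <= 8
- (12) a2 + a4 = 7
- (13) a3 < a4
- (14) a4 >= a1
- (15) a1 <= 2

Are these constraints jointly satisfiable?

From constraint 9: a2 ≤ 3. From constraints 3 and 15: a4 ≤ a1 ≤ 2. Hence a2 + a4 ≤ 5. But constraint 12 requires a2 + a4 = 7, and 7 > 5. Contradiction.

Unsatisfiable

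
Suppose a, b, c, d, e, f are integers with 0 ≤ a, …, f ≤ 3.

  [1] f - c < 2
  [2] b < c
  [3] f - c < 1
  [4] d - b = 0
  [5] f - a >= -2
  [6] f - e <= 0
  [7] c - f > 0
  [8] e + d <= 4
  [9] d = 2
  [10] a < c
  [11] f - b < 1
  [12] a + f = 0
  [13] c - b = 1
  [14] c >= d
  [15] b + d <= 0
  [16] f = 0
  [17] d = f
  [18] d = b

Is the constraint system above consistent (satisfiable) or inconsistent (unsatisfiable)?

Unsatisfiable

Constraint 9 fixes d = 2 and constraint 16 fixes f = 0, but constraint 17 requires d = f. Since 2 ≠ 0, contradiction.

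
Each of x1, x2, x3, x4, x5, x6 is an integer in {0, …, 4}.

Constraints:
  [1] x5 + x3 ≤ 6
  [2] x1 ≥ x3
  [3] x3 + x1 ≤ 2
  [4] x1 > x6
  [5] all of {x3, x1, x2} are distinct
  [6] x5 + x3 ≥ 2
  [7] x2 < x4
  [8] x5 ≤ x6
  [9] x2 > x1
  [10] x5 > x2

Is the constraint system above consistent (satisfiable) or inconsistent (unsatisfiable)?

Unsatisfiable

Constraints 4, 8, 9, and 10 give x6 < x1, x1 < x2, x2 < x5, x5 ≤ x6. Chaining: x6 < x1 < x2 < x5 ≤ x6, which forces x6 < x6 — impossible.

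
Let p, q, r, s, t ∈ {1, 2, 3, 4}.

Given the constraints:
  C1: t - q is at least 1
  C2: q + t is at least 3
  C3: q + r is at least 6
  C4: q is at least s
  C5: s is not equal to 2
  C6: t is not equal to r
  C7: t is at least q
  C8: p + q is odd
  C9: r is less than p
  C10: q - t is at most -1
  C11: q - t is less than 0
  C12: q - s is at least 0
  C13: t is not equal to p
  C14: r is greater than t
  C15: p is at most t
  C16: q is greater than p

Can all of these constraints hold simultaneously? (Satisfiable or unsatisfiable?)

Unsatisfiable

Constraints 9, 11, 14, and 16 give p < q, q < t, t < r, r < p. Chaining: p < q < t < r < p, which forces p < p — impossible.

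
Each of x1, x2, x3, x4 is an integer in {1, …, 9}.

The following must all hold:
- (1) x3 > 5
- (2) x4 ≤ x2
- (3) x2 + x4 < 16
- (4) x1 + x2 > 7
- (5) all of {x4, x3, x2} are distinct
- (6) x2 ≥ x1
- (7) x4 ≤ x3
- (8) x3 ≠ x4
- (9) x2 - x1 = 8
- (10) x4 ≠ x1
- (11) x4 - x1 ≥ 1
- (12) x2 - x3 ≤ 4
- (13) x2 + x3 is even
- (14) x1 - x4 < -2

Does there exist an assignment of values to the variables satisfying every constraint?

Satisfiable

One satisfying assignment is x1 = 1, x2 = 9, x3 = 7, x4 = 5.
For the less obvious constraints — constraint 3: x2 + x4 = 14; constraint 4: x1 + x2 = 10 — and the others hold by inspection.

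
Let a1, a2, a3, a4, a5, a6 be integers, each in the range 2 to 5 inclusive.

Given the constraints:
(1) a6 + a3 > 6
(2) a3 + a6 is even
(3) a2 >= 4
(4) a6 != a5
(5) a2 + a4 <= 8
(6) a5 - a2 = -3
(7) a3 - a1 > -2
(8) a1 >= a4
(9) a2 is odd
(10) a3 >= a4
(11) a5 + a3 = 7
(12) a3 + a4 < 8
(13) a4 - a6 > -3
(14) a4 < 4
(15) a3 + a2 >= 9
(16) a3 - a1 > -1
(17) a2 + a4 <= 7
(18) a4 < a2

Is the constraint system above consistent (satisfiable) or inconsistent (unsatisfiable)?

Take a1 = 5, a2 = 5, a3 = 5, a4 = 2, a5 = 2, a6 = 3. Then constraint 1: a6 + a3 = 8; constraint 5: a2 + a4 = 7; constraint 6: a5 - a2 = -3, and every other listed constraint is also met.

Satisfiable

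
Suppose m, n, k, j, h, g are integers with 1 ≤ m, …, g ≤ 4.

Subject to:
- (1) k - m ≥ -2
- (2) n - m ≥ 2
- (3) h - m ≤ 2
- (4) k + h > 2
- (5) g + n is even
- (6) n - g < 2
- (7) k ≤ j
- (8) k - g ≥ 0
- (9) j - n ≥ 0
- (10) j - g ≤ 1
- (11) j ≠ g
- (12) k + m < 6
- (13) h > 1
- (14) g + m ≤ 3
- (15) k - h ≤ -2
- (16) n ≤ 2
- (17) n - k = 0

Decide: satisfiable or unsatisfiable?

Constraints 2, 3, 8, 9, 10, and 15 give h − k ≥ 2, k − g ≥ 0, g − j ≥ -1, j − n ≥ 0, n − m ≥ 2, m − h ≥ -2.
Adding all 6 inequalities: the left sides telescope to 0, and the right sides sum to 2 + 0 + (-1) + 0 + 2 + (-2) = 1. So 0 ≥ 1, which is false.

Unsatisfiable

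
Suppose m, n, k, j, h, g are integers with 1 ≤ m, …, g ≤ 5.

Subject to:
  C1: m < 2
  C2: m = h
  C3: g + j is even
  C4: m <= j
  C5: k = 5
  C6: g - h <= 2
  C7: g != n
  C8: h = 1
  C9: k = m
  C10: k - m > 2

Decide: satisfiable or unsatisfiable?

Unsatisfiable

Constraint 5 fixes k = 5 and constraint 8 fixes h = 1. Constraints 2 and 9 give k = m = h, so k = h. But 5 ≠ 1 — contradiction.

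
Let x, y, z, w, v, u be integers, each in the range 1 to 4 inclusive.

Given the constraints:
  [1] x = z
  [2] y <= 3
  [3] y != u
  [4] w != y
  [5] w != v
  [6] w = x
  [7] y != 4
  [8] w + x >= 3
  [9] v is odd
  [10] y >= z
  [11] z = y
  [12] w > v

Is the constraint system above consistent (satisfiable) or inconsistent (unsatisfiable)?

From constraints 1, 6, and 11, w = x = z = y, so w = y. But constraint 4 says w ≠ y. Contradiction.

Unsatisfiable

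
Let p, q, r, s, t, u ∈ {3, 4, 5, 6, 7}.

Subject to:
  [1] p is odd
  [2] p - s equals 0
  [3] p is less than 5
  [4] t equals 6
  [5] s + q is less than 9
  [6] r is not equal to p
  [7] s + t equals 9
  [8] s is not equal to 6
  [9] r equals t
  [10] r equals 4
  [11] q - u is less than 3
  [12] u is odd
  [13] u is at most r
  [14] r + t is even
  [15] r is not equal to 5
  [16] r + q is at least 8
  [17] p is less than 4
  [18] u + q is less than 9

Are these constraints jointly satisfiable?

Constraint 10 fixes r = 4 and constraint 4 fixes t = 6, but constraint 9 requires r = t. Since 4 ≠ 6, contradiction.

Unsatisfiable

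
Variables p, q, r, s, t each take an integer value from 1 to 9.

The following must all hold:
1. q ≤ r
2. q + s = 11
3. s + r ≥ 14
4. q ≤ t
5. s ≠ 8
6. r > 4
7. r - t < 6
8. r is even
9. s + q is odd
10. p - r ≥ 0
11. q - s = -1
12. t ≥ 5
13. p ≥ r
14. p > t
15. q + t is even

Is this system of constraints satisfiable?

The assignment p = 8, q = 5, r = 8, s = 6, t = 5 works:
  constraint 2 holds since q + s = 11.
  constraint 3 holds since s + r = 14.
  constraint 7 holds since r - t = 3.
The rest check out directly.

Satisfiable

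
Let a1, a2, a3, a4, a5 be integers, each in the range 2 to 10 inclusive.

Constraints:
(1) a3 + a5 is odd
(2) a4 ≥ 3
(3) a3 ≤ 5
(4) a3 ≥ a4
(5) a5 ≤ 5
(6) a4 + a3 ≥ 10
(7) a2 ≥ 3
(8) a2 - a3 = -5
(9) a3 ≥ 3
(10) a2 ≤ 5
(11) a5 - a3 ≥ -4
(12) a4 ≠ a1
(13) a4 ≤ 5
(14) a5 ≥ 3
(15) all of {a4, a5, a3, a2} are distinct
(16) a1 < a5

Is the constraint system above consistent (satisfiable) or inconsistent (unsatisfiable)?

Constraints 2, 3, 5, 7, 9, 10, 13, and 14 confine each of a4, a5, a3, a2 to the 3 values {3, …, 5}.
Constraint 15 requires all 4 of them to be distinct, but only 3 values are available — impossible by the pigeonhole principle.

Unsatisfiable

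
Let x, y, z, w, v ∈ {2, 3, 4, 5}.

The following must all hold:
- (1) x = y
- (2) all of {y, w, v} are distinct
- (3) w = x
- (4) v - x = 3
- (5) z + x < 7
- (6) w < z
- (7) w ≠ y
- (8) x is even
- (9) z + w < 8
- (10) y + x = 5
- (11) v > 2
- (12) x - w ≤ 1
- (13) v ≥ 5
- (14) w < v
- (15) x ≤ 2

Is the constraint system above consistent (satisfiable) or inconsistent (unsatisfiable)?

Unsatisfiable

From constraints 1 and 3, w = x = y, so w = y. But constraint 7 says w ≠ y. Contradiction.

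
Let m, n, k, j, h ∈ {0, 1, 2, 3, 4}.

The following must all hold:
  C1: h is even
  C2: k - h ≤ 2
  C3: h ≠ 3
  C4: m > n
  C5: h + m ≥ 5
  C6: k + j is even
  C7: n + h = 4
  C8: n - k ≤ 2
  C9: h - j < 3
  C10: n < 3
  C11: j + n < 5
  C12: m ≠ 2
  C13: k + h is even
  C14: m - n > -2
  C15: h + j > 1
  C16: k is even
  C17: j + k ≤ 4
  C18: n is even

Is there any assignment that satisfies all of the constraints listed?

Take m = 3, n = 2, k = 2, j = 2, h = 2. Then constraint 2: k - h = 0; constraint 5: h + m = 5; constraint 7: n + h = 4, and every other listed constraint is also met.

Satisfiable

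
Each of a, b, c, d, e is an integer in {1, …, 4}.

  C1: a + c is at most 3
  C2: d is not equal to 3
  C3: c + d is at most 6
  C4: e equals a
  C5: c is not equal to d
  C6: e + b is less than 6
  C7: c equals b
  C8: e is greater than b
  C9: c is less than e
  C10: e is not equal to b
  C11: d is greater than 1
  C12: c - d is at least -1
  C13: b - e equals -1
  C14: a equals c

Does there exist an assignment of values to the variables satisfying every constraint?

From constraints 4, 7, and 14, e = a = c = b, so e = b. But constraint 10 says e ≠ b. Contradiction.

Unsatisfiable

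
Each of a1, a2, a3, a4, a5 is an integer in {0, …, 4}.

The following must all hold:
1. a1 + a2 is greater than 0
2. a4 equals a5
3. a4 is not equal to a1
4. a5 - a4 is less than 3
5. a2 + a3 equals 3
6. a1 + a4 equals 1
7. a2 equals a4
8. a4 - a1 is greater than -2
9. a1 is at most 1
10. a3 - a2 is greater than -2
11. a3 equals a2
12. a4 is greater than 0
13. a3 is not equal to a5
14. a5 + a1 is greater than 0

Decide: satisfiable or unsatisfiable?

Unsatisfiable

From constraints 2, 7, and 11, a3 = a2 = a4 = a5, so a3 = a5. But constraint 13 says a3 ≠ a5. Contradiction.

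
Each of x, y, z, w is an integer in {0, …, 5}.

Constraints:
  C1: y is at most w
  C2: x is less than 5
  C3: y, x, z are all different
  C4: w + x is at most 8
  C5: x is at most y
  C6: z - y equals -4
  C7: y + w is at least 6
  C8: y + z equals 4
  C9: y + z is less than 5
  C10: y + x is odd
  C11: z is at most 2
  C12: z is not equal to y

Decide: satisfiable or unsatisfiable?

One satisfying assignment is x = 1, y = 4, z = 0, w = 4.
For the less obvious constraints — constraint 4: w + x = 5; constraint 6: z - y = -4 — and the others hold by inspection.

Satisfiable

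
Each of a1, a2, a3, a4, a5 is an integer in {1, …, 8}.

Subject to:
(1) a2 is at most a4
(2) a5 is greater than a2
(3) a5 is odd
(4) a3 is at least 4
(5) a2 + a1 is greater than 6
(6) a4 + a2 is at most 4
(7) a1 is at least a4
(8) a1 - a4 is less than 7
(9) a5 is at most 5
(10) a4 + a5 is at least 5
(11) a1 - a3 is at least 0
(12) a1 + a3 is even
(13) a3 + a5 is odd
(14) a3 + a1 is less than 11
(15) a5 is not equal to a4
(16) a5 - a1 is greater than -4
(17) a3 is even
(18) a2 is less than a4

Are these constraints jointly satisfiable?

One satisfying assignment is a1 = 6, a2 = 1, a3 = 4, a4 = 2, a5 = 3.
For the less obvious constraints — constraint 5: a2 + a1 = 7; constraint 6: a4 + a2 = 3 — and the others hold by inspection.

Satisfiable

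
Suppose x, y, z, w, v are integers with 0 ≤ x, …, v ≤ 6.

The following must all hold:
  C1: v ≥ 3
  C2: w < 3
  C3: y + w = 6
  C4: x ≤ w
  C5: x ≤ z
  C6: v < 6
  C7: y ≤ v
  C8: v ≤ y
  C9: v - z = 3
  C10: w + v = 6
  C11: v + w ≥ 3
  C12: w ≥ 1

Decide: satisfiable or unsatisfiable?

Try x = 1, y = 4, z = 1, w = 2, v = 4.
Check constraint 3: y + w = 6; constraint 9: v - z = 3. The remaining constraints are straightforward to verify.

Satisfiable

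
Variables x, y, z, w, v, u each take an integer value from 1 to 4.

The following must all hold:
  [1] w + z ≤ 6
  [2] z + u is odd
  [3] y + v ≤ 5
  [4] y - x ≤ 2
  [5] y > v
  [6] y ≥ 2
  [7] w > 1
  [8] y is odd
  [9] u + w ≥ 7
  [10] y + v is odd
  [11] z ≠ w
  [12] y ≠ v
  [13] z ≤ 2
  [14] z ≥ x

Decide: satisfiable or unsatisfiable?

Satisfiable

One satisfying assignment is x = 1, y = 3, z = 2, w = 4, v = 2, u = 3.
For the less obvious constraints — constraint 1: w + z = 6; constraint 3: y + v = 5; constraint 4: y - x = 2 — and the others hold by inspection.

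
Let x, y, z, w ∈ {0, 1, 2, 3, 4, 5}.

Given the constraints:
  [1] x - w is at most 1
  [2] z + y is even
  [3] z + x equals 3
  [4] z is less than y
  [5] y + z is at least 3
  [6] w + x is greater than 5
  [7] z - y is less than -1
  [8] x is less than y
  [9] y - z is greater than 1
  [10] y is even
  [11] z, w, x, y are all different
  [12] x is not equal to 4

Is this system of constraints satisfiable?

Try x = 3, y = 4, z = 0, w = 5.
Check constraint 1: x - w = -2; constraint 3: z + x = 3; constraint 5: y + z = 4. The remaining constraints are straightforward to verify.

Satisfiable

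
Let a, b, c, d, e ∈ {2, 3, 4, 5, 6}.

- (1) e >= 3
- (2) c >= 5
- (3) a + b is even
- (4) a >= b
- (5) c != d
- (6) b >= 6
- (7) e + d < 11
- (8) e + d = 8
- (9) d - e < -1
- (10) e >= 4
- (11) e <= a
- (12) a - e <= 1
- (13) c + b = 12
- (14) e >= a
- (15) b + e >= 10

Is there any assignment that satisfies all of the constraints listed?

Take a = 6, b = 6, c = 6, d = 2, e = 6. Then constraint 7: e + d = 8; constraint 8: e + d = 8; constraint 9: d - e = -4, and every other listed constraint is also met.

Satisfiable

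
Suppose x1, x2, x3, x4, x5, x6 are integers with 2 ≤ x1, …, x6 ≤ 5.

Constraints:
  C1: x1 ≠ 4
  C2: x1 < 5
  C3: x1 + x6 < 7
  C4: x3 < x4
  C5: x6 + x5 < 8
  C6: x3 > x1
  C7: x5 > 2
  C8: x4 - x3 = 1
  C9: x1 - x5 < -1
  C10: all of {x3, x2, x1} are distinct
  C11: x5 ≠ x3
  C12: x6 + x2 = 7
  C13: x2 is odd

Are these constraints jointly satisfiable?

Satisfiable

One satisfying assignment is x1 = 2, x2 = 5, x3 = 3, x4 = 4, x5 = 4, x6 = 2.
For the less obvious constraints — constraint 3: x1 + x6 = 4; constraint 5: x6 + x5 = 6; constraint 8: x4 - x3 = 1 — and the others hold by inspection.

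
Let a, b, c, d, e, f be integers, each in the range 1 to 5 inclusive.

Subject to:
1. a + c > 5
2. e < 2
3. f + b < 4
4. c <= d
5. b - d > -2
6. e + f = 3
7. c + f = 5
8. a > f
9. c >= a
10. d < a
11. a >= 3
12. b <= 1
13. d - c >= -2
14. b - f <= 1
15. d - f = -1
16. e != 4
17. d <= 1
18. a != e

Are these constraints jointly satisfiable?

From constraints 9 and 11: c ≥ a and a ≥ 3, so c ≥ 3. From constraints 4 and 17: c ≤ d and d ≤ 1, so c ≤ 1. But 1 < 3, so no value of c works.

Unsatisfiable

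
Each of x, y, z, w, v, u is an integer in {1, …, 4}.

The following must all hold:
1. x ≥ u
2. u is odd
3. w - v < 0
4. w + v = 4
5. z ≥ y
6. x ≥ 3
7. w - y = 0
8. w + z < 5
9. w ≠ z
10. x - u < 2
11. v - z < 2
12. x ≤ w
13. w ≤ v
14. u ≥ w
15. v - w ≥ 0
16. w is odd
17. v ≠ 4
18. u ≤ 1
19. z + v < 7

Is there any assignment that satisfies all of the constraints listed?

Unsatisfiable

From constraints 6 and 12: w ≥ x and x ≥ 3, so w ≥ 3. From constraints 14 and 18: w ≤ u and u ≤ 1, so w ≤ 1. But 1 < 3, so no value of w works.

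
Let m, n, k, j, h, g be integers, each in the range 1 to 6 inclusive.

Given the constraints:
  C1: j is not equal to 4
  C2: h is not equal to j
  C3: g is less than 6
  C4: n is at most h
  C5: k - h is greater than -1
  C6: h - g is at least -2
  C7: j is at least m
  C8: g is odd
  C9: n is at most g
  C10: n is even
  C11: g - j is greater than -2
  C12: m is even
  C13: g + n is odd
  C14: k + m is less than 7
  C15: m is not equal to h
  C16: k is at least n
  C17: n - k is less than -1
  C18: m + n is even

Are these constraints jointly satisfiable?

Satisfiable

The assignment m = 2, n = 2, k = 4, j = 5, h = 3, g = 5 works:
  constraint 5 holds since k - h = 1.
  constraint 6 holds since h - g = -2.
  constraint 11 holds since g - j = 0.
The rest check out directly.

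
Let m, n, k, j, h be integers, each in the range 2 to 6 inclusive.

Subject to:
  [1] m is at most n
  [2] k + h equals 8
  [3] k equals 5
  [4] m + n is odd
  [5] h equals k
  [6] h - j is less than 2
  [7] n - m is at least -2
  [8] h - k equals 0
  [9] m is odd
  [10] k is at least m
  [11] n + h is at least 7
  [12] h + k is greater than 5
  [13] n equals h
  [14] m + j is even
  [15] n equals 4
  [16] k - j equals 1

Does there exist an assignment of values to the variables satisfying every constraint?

Unsatisfiable

Constraint 15 fixes n = 4 and constraint 3 fixes k = 5. Constraints 5 and 13 give n = h = k, so n = k. But 4 ≠ 5 — contradiction.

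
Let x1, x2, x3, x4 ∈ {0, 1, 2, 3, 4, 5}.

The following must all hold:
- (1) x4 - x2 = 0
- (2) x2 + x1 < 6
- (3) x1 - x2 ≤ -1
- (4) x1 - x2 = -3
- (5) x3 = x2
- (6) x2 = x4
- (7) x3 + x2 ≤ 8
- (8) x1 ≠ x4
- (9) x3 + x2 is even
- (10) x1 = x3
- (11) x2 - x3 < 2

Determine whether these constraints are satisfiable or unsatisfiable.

From constraints 5, 6, and 10, x1 = x3 = x2 = x4, so x1 = x4. But constraint 8 says x1 ≠ x4. Contradiction.

Unsatisfiable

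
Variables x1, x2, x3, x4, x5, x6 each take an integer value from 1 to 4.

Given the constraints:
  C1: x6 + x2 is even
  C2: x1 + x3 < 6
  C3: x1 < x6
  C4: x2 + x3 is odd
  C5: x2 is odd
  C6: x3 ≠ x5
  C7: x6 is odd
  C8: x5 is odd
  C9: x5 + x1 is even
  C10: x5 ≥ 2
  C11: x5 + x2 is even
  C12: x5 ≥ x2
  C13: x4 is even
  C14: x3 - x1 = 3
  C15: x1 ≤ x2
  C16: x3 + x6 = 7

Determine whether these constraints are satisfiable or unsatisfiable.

Satisfiable

Try x1 = 1, x2 = 3, x3 = 4, x4 = 2, x5 = 3, x6 = 3.
Check constraint 2: x1 + x3 = 5; constraint 14: x3 - x1 = 3; constraint 16: x3 + x6 = 7. The remaining constraints are straightforward to verify.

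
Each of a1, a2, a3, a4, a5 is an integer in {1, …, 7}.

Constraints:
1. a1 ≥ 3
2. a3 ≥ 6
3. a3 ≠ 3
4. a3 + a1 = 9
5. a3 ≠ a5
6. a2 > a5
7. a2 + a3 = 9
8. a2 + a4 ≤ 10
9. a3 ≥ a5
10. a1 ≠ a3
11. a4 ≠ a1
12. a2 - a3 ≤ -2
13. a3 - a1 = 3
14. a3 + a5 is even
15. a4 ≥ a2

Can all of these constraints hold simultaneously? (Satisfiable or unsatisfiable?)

Try a1 = 3, a2 = 3, a3 = 6, a4 = 6, a5 = 2.
Check constraint 4: a3 + a1 = 9; constraint 7: a2 + a3 = 9; constraint 8: a2 + a4 = 9. The remaining constraints are straightforward to verify.

Satisfiable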